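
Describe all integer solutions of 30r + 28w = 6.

Step 1: Compute gcd(30, 28) = 2.
Since 2 divides 6, solutions exist.

Step 2: Find a particular solution using extended Euclidean algorithm.
We get r₀ = 3, w₀ = -3.
Check: 30*3 + 28*-3 = 6 = 6 ✓

Step 3: Write the general solution.
r = 3 + (28/2)t = 3 + 14t
w = -3 - (30/2)t = -3 - 15t
for any integer t.

r = 3 + 14t, w = -3 - 15t for integer t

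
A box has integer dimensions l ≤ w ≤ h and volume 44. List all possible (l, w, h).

Iterate l from 1 to ⌊44^(1/3)⌋. For each l dividing 44, iterate w ≥ l with w dividing 44/l, and set h = 44/(l·w).
Triples found (4): (1×1×44), (1×2×22), (1×4×11), (2×2×11)

(1×1×44), (1×2×22), (1×4×11), (2×2×11)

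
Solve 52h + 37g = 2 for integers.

Step 1: Check solvability.
gcd(52, 37) = 1
Since 1 divides 2, solutions exist.

Step 2: Apply extended Euclidean algorithm to find gcd.
We find integers such that 52*x0 + 37*y0 = 1

Step 3: Scale the particular solution.
Multiply by 2/1 = 2:
h = 10, g = -14

Step 4: Verify.
52*(10) + 37*(-14) = 2 = 2 ✓

h = 10, g = -14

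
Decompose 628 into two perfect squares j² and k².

We need to find integers j, k > 0 such that j² + k² = 628.
Trying j = 12: k² = 628 - 12² = 628 - 144 = 484
k = 22
Check: 12² + 22² = 144 + 484 = 628 ✓

628 = 12² + 22²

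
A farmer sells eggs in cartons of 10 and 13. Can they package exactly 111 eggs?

We need non-negative a, b with 10a + 13b = 111.
gcd(10, 13) = 1 divides 111.
Try a = 2: 13b = 111 - 20 = 91, so b = 7.
One way: 2 cartons of 10 and 7 cartons of 13.

Yes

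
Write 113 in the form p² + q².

We need to find integers p, q > 0 such that p² + q² = 113.
Trying p = 7: q² = 113 - 7² = 113 - 49 = 64
q = 8
Check: 7² + 8² = 49 + 64 = 113 ✓

113 = 7² + 8²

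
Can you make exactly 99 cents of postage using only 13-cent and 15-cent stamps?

We need non-negative x, y with 13x + 15y = 99.
gcd(13, 15) = 1 divides 99, so integer solutions exist.
Search for a non-negative one: x = 3 gives 15y = 99 - 39 = 60, so y = 4.
Check: 13·3 + 15·4 = 99 ✓

Yes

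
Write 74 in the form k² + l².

We need to find integers k, l > 0 such that k² + l² = 74.
Trying k = 5: l² = 74 - 5² = 74 - 25 = 49
l = 7
Check: 5² + 7² = 25 + 49 = 74 ✓

74 = 5² + 7²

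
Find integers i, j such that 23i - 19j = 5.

Step 1: Check solvability.
gcd(23, 19) = 1
Since 1 divides 5, solutions exist.

Step 2: Apply extended Euclidean algorithm to find gcd.
We find integers such that 23*x0 + 19*y0 = 1

Step 3: Scale the particular solution.
Multiply by 5/1 = 5:
i = 25, j = 30

Step 4: Verify.
23*(25) - 19*(30) = 5 = 5 ✓

i = 25, j = 30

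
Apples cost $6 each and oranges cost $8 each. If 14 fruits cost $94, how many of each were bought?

Let a = apples, o = oranges.
a + o = 14
6a + 8o = 94
Substitute o = 14 - a:
6a + 8(14 - a) = 94
(6 - 8)a = 94 - 112
-2a = -18
a = 9, o = 14 - 9 = 5

Apples: 9, Oranges: 5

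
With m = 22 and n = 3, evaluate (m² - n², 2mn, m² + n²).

a = m² - n² = 484 - 9 = 475
b = 2mn = 2·22·3 = 132
c = m² + n² = 484 + 9 = 493
Verify: 475² + 132² = 225625 + 17424 = 243049 = 493² ✓

(475, 132, 493)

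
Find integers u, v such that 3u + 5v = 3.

Step 1: Check solvability.
gcd(3, 5) = 1
Since 1 divides 3, solutions exist.

Step 2: Apply extended Euclidean algorithm to find gcd.
We find integers such that 3*x0 + 5*y0 = 1

Step 3: Scale the particular solution.
Multiply by 3/1 = 3:
u = 6, v = -3

Step 4: Verify.
3*(6) + 5*(-3) = 3 = 3 ✓

u = 6, v = -3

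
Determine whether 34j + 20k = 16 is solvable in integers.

Step 1: Compute gcd(34, 20).
gcd(34, 20) = 2

Step 2: Check divisibility.
Does 2 divide 16? 16 = 2 x 8, so yes.

By the theorem on linear Diophantine equations, 34j + 20k = 16 has integer solutions if and only if gcd(34, 20) divides 16. Since 2 | 16, solutions exist.

Yes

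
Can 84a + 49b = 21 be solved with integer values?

Step 1: Compute gcd(84, 49).
gcd(84, 49) = 7

Step 2: Check divisibility.
Does 7 divide 21? 21 = 7 x 3, so yes.

By the theorem on linear Diophantine equations, 84a + 49b = 21 has integer solutions if and only if gcd(84, 49) divides 21. Since 7 | 21, solutions exist.

Yes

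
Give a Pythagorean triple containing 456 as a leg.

We need the other leg and hypotenuse such that 456² + x² = c².
Take x = 217, c = 505: 456² + 217² = 207936 + 47089 = 255025 = 505² ✓
Triple: (217, 456, 505)

(217, 456, 505)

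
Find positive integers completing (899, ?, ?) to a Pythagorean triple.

We need the other leg and hypotenuse such that 899² + x² = c².
Take x = 60, c = 901: 899² + 60² = 808201 + 3600 = 811801 = 901² ✓
Triple: (899, 60, 901)

(899, 60, 901)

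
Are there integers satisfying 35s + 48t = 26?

Step 1: Compute gcd(35, 48).
gcd(35, 48) = 1

Step 2: Check divisibility.
Does 1 divide 26? 26 = 1 x 26, so yes.

By the theorem on linear Diophantine equations, 35s + 48t = 26 has integer solutions if and only if gcd(35, 48) divides 26. Since 1 | 26, solutions exist.

Yes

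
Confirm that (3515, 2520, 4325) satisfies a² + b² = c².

Compute a² + b² = 3515² + 2520² = 12355225 + 6350400 = 18705625
Compute c² = 4325² = 18705625
Since 18705625 = 18705625, confirmed.

Yes, it is a Pythagorean triple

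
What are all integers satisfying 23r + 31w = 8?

Step 1: Compute gcd(23, 31) = 1.
Since 1 divides 8, solutions exist.

Step 2: Find a particular solution using extended Euclidean algorithm.
We get r₀ = -32, w₀ = 24.
Check: 23*-32 + 31*24 = 8 = 8 ✓

Step 3: Write the general solution.
r = -32 + (31/1)t = -32 + 31t
w = 24 - (23/1)t = 24 - 23t
for any integer t.

r = -32 + 31t, w = 24 - 23t for integer t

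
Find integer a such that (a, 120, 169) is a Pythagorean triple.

a² = c² - b² = 169² - 120² = 28561 - 14400 = 14161
a = sqrt(14161) = 119

119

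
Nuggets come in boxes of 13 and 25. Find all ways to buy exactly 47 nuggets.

We need non-negative integers (x, y) with 13x + 25y = 47.
For each x in 0..3, check if 47 - 13x is a non-negative multiple of 25.
No x yields an integer y ≥ 0.

No solution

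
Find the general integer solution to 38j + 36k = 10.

Step 1: Compute gcd(38, 36) = 2.
Since 2 divides 10, solutions exist.

Step 2: Find a particular solution using extended Euclidean algorithm.
We get j₀ = 5, k₀ = -5.
Check: 38*5 + 36*-5 = 10 = 10 ✓

Step 3: Write the general solution.
j = 5 + (36/2)t = 5 + 18t
k = -5 - (38/2)t = -5 - 19t
for any integer t.

j = 5 + 18t, k = -5 - 19t for integer t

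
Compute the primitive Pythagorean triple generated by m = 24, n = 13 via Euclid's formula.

a = m² - n² = 576 - 169 = 407
b = 2mn = 2·24·13 = 624
c = m² + n² = 576 + 169 = 745
Verify: 407² + 624² = 165649 + 389376 = 555025 = 745² ✓

(407, 624, 745)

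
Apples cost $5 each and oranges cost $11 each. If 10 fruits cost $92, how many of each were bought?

Let a = apples, o = oranges.
a + o = 10
5a + 11o = 92
Substitute o = 10 - a:
5a + 11(10 - a) = 92
(5 - 11)a = 92 - 110
-6a = -18
a = 3, o = 10 - 3 = 7

Apples: 3, Oranges: 7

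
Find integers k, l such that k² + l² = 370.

We need to find integers k, l > 0 such that k² + l² = 370.
Trying k = 3: l² = 370 - 3² = 370 - 9 = 361
l = 19
Check: 3² + 19² = 9 + 361 = 370 ✓

370 = 3² + 19²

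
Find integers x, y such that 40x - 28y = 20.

Step 1: Check solvability.
gcd(40, 28) = 4
Since 4 divides 20, solutions exist.

Step 2: Apply extended Euclidean algorithm to find gcd.
We find integers such that 40*x0 + 28*y0 = 4

Step 3: Scale the particular solution.
Multiply by 20/4 = 5:
x = -10, y = -15

Step 4: Verify.
40*(-10) - 28*(-15) = 20 = 20 ✓

x = -10, y = -15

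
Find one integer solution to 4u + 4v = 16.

Step 1: Check solvability.
gcd(4, 4) = 4
Since 4 divides 16, solutions exist.

Step 2: Apply extended Euclidean algorithm to find gcd.
We find integers such that 4*x0 + 4*y0 = 4

Step 3: Scale the particular solution.
Multiply by 16/4 = 4:
u = 0, v = 4

Step 4: Verify.
4*(0) + 4*(4) = 16 = 16 ✓

u = 0, v = 4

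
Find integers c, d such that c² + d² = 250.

We need to find integers c, d > 0 such that c² + d² = 250.
Trying c = 5: d² = 250 - 5² = 250 - 25 = 225
d = 15
Check: 5² + 15² = 25 + 225 = 250 ✓

250 = 5² + 15²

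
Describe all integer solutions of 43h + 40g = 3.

Step 1: Compute gcd(43, 40) = 1.
Since 1 divides 3, solutions exist.

Step 2: Find a particular solution using extended Euclidean algorithm.
We get h₀ = -39, g₀ = 42.
Check: 43*-39 + 40*42 = 3 = 3 ✓

Step 3: Write the general solution.
h = -39 + (40/1)t = -39 + 40t
g = 42 - (43/1)t = 42 - 43t
for any integer t.

h = -39 + 40t, g = 42 - 43t for integer t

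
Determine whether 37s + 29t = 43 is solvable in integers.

Step 1: Compute gcd(37, 29).
gcd(37, 29) = 1

Step 2: Check divisibility.
Does 1 divide 43? 43 = 1 x 43, so yes.

By the theorem on linear Diophantine equations, 37s + 29t = 43 has integer solutions if and only if gcd(37, 29) divides 43. Since 1 | 43, solutions exist.

Yes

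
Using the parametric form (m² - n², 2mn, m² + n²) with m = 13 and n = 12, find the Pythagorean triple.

a = m² - n² = 13² - 12² = 169 - 144 = 25
b = 2mn = 2·13·12 = 312
c = m² + n² = 169 + 144 = 313
Verify: 25² + 312² = 625 + 97344 = 97969 = 313² ✓

(25, 312, 313)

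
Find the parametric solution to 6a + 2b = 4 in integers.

Step 1: Compute gcd(6, 2) = 2.
Since 2 divides 4, solutions exist.

Step 2: Find a particular solution using extended Euclidean algorithm.
We get a₀ = 0, b₀ = 2.
Check: 6*0 + 2*2 = 4 = 4 ✓

Step 3: Write the general solution.
a = 0 + (2/2)t = 0 + 1t
b = 2 - (6/2)t = 2 - 3t
for any integer t.

a = 0 + 1t, b = 2 - 3t for integer t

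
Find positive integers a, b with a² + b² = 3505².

We need a² + b² = 3505² = 12285025.
Trying: 3255² + 1300² = 10595025 + 1690000 = 12285025 ✓

(3255, 1300, 3505)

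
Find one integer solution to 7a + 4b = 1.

Step 1: Check solvability.
gcd(7, 4) = 1
Since 1 divides 1, solutions exist.

Step 2: Apply extended Euclidean algorithm to find gcd.
We find integers such that 7*x0 + 4*y0 = 1

Step 3: Scale the particular solution.
Multiply by 1/1 = 1:
a = -1, b = 2

Step 4: Verify.
7*(-1) + 4*(2) = 1 = 1 ✓

a = -1, b = 2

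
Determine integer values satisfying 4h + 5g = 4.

Step 1: Check solvability.
gcd(4, 5) = 1
Since 1 divides 4, solutions exist.

Step 2: Apply extended Euclidean algorithm to find gcd.
We find integers such that 4*x0 + 5*y0 = 1

Step 3: Scale the particular solution.
Multiply by 4/1 = 4:
h = -4, g = 4

Step 4: Verify.
4*(-4) + 5*(4) = 4 = 4 ✓

h = -4, g = 4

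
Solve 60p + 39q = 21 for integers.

Step 1: Check solvability.
gcd(60, 39) = 3
Since 3 divides 21, solutions exist.

Step 2: Apply extended Euclidean algorithm to find gcd.
We find integers such that 60*x0 + 39*y0 = 3

Step 3: Scale the particular solution.
Multiply by 21/3 = 7:
p = 14, q = -21

Step 4: Verify.
60*(14) + 39*(-21) = 21 = 21 ✓

p = 14, q = -21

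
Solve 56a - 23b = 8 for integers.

Step 1: Check solvability.
gcd(56, 23) = 1
Since 1 divides 8, solutions exist.

Step 2: Apply extended Euclidean algorithm to find gcd.
We find integers such that 56*x0 + 23*y0 = 1

Step 3: Scale the particular solution.
Multiply by 8/1 = 8:
a = 56, b = 136

Step 4: Verify.
56*(56) - 23*(136) = 8 = 8 ✓

a = 56, b = 136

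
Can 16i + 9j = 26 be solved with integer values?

Step 1: Compute gcd(16, 9).
gcd(16, 9) = 1

Step 2: Check divisibility.
Does 1 divide 26? 26 = 1 x 26, so yes.

By the theorem on linear Diophantine equations, 16i + 9j = 26 has integer solutions if and only if gcd(16, 9) divides 26. Since 1 | 26, solutions exist.

Yes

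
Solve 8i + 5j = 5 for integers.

Step 1: Check solvability.
gcd(8, 5) = 1
Since 1 divides 5, solutions exist.

Step 2: Apply extended Euclidean algorithm to find gcd.
We find integers such that 8*x0 + 5*y0 = 1

Step 3: Scale the particular solution.
Multiply by 5/1 = 5:
i = 10, j = -15

Step 4: Verify.
8*(10) + 5*(-15) = 5 = 5 ✓

i = 10, j = -15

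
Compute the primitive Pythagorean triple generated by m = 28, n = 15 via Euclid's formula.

a = m² - n² = 28² - 15² = 784 - 225 = 559
b = 2mn = 2·28·15 = 840
c = m² + n² = 784 + 225 = 1009
Verify: 559² + 840² = 312481 + 705600 = 1018081 = 1009² ✓

(559, 840, 1009)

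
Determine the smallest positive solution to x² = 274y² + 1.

We seek the smallest positive integers (x, y) with x² - 274y² = 1, i.e., x² = 274y² + 1.
Try successive y values:
y = 1: x² = 274·1² + 1 = 275, not a perfect square
y = 2: x² = 274·2² + 1 = 1097, not a perfect square
y = 3: x² = 274·3² + 1 = 2467, not a perfect square
... continuing the search (or via continued fractions) ...
y = 239190: x² = 274·239190² + 1 = 15676048571401, x = 3959299 ✓

Verify: 3959299² - 274·239190² = 15676048571401 - 15676048571400 = 1 ✓

x = 3959299, y = 239190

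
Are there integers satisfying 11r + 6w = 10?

Step 1: Compute gcd(11, 6).
gcd(11, 6) = 1

Step 2: Check divisibility.
Does 1 divide 10? 10 = 1 x 10, so yes.

By the theorem on linear Diophantine equations, 11r + 6w = 10 has integer solutions if and only if gcd(11, 6) divides 10. Since 1 | 10, solutions exist.

Yes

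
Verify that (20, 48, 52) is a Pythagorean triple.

Compute a² + b² = 20² + 48² = 400 + 2304 = 2704
Compute c² = 52² = 2704
Since 2704 = 2704, confirmed.

Yes, it is a Pythagorean triple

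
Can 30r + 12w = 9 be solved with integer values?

Step 1: Compute gcd(30, 12).
gcd(30, 12) = 6

Step 2: Check divisibility.
Does 6 divide 9? 9 = 6 x 1 + 3, so no.

By the theorem on linear Diophantine equations, 30r + 12w = 9 has integer solutions if and only if gcd(30, 12) divides 9. Since 6 does not divide 9, no solutions exist.

No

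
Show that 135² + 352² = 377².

Compute a² + b²:
135² + 352² = 18225 + 123904 = 142129
Compute c²:
377² = 142129
Since 142129 = 142129, it is a Pythagorean triple.

Yes, it is a Pythagorean triple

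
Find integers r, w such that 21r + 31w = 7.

Step 1: Check solvability.
gcd(21, 31) = 1
Since 1 divides 7, solutions exist.

Step 2: Apply extended Euclidean algorithm to find gcd.
We find integers such that 21*x0 + 31*y0 = 1

Step 3: Scale the particular solution.
Multiply by 7/1 = 7:
r = 21, w = -14

Step 4: Verify.
21*(21) + 31*(-14) = 7 = 7 ✓

r = 21, w = -14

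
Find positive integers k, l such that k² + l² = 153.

Search for k with 153 - k² a perfect square.
k = 3: 153 - 3² = 153 - 9 = 144 = 12² ✓
So k = 3, l = 12.

k = 3, l = 12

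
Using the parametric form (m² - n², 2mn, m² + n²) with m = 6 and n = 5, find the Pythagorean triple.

a = m² - n² = 36 - 25 = 11
b = 2mn = 2·6·5 = 60
c = m² + n² = 36 + 25 = 61
Verify: 11² + 60² = 121 + 3600 = 3721 = 61² ✓

(11, 60, 61)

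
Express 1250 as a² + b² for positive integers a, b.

We need to find integers a, b > 0 such that a² + b² = 1250.
Trying a = 5: b² = 1250 - 5² = 1250 - 25 = 1225
b = 35
Check: 5² + 35² = 25 + 1225 = 1250 ✓

1250 = 5² + 35²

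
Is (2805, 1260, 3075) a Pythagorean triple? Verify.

Compute a² + b² = 2805² + 1260² = 7868025 + 1587600 = 9455625
Compute c² = 3075² = 9455625
Since 9455625 = 9455625, confirmed.

Yes, it is a Pythagorean triple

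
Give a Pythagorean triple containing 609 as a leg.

We need the other leg and hypotenuse such that 609² + x² = c².
Take x = 200, c = 641: 609² + 200² = 370881 + 40000 = 410881 = 641² ✓
Triple: (609, 200, 641)

(609, 200, 641)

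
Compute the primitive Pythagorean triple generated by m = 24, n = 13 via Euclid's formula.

a = m² - n² = 24² - 13² = 576 - 169 = 407
b = 2mn = 2·24·13 = 624
c = m² + n² = 576 + 169 = 745
Verify: 407² + 624² = 165649 + 389376 = 555025 = 745² ✓

(407, 624, 745)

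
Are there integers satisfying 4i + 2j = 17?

Step 1: Compute gcd(4, 2).
gcd(4, 2) = 2

Step 2: Check divisibility.
Does 2 divide 17? 17 = 2 x 8 + 1, so no.

By the theorem on linear Diophantine equations, 4i + 2j = 17 has integer solutions if and only if gcd(4, 2) divides 17. Since 2 does not divide 17, no solutions exist.

No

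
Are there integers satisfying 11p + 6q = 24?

Step 1: Compute gcd(11, 6).
gcd(11, 6) = 1

Step 2: Check divisibility.
Does 1 divide 24? 24 = 1 x 24, so yes.

By the theorem on linear Diophantine equations, 11p + 6q = 24 has integer solutions if and only if gcd(11, 6) divides 24. Since 1 | 24, solutions exist.

Yes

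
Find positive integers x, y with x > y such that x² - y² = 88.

Factor: x² - y² = (x+y)(x-y) = 88.
We need two factors of 88 with the same parity.
Use x+y = 44 and x-y = 2 (product 44·2 = 88).
Adding: 2x = 46, so x = 23.
Subtracting: 2y = 42, so y = 21.
Check: 23² - 21² = 529 - 441 = 88 ✓

x = 23, y = 21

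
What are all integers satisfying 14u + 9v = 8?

Step 1: Compute gcd(14, 9) = 1.
Since 1 divides 8, solutions exist.

Step 2: Find a particular solution using extended Euclidean algorithm.
We get u₀ = 16, v₀ = -24.
Check: 14*16 + 9*-24 = 8 = 8 ✓

Step 3: Write the general solution.
u = 16 + (9/1)t = 16 + 9t
v = -24 - (14/1)t = -24 - 14t
for any integer t.

u = 16 + 9t, v = -24 - 14t for integer t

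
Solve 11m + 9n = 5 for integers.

Step 1: Check solvability.
gcd(11, 9) = 1
Since 1 divides 5, solutions exist.

Step 2: Apply extended Euclidean algorithm to find gcd.
We find integers such that 11*x0 + 9*y0 = 1

Step 3: Scale the particular solution.
Multiply by 5/1 = 5:
m = -20, n = 25

Step 4: Verify.
11*(-20) + 9*(25) = 5 = 5 ✓

m = -20, n = 25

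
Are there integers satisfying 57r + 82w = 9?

Step 1: Compute gcd(57, 82).
gcd(57, 82) = 1

Step 2: Check divisibility.
Does 1 divide 9? 9 = 1 x 9, so yes.

By the theorem on linear Diophantine equations, 57r + 82w = 9 has integer solutions if and only if gcd(57, 82) divides 9. Since 1 | 9, solutions exist.

Yes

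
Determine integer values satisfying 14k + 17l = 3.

Step 1: Check solvability.
gcd(14, 17) = 1
Since 1 divides 3, solutions exist.

Step 2: Apply extended Euclidean algorithm to find gcd.
We find integers such that 14*x0 + 17*y0 = 1

Step 3: Scale the particular solution.
Multiply by 3/1 = 3:
k = -18, l = 15

Step 4: Verify.
14*(-18) + 17*(15) = 3 = 3 ✓

k = -18, l = 15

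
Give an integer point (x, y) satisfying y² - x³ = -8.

Try small integer x values and check whether x³ - 8 is a perfect square.
x = 2: x³ - 8 = 2³ - 8 = 8 - 8 = 0
Is 0 a perfect square? 0² = 0 ✓
So (x, y) = (2, 0) is a solution.

x = 2, y = 0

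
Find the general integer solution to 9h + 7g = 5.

Step 1: Compute gcd(9, 7) = 1.
Since 1 divides 5, solutions exist.

Step 2: Find a particular solution using extended Euclidean algorithm.
We get h₀ = -15, g₀ = 20.
Check: 9*-15 + 7*20 = 5 = 5 ✓

Step 3: Write the general solution.
h = -15 + (7/1)t = -15 + 7t
g = 20 - (9/1)t = 20 - 9t
for any integer t.

h = -15 + 7t, g = 20 - 9t for integer t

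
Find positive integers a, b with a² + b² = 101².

We need a² + b² = 101² = 10201.
Trying: 99² + 20² = 9801 + 400 = 10201 ✓

(99, 20, 101)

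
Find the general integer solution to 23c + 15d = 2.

Step 1: Compute gcd(23, 15) = 1.
Since 1 divides 2, solutions exist.

Step 2: Find a particular solution using extended Euclidean algorithm.
We get c₀ = 4, d₀ = -6.
Check: 23*4 + 15*-6 = 2 = 2 ✓

Step 3: Write the general solution.
c = 4 + (15/1)t = 4 + 15t
d = -6 - (23/1)t = -6 - 23t
for any integer t.

c = 4 + 15t, d = -6 - 23t for integer t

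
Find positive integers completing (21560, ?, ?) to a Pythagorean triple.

We need the other leg and hypotenuse such that 21560² + x² = c².
Take x = 13671, c = 25529: 21560² + 13671² = 464833600 + 186896241 = 651729841 = 25529² ✓
Triple: (13671, 21560, 25529)

(13671, 21560, 25529)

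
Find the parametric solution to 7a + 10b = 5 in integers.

Step 1: Compute gcd(7, 10) = 1.
Since 1 divides 5, solutions exist.

Step 2: Find a particular solution using extended Euclidean algorithm.
We get a₀ = 15, b₀ = -10.
Check: 7*15 + 10*-10 = 5 = 5 ✓

Step 3: Write the general solution.
a = 15 + (10/1)t = 15 + 10t
b = -10 - (7/1)t = -10 - 7t
for any integer t.

a = 15 + 10t, b = -10 - 7t for integer t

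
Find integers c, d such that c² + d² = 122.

We need to find integers c, d > 0 such that c² + d² = 122.
Trying c = 1: d² = 122 - 1² = 122 - 1 = 121
d = 11
Check: 1² + 11² = 1 + 121 = 122 ✓

122 = 1² + 11²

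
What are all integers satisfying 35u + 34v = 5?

Step 1: Compute gcd(35, 34) = 1.
Since 1 divides 5, solutions exist.

Step 2: Find a particular solution using extended Euclidean algorithm.
We get u₀ = 5, v₀ = -5.
Check: 35*5 + 34*-5 = 5 = 5 ✓

Step 3: Write the general solution.
u = 5 + (34/1)t = 5 + 34t
v = -5 - (35/1)t = -5 - 35t
for any integer t.

u = 5 + 34t, v = -5 - 35t for integer t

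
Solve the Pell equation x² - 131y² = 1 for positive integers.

We seek the smallest positive integers (x, y) with x² - 131y² = 1, i.e., x² = 131y² + 1.
Try successive y values:
y = 1: x² = 131·1² + 1 = 132, not a perfect square
y = 2: x² = 131·2² + 1 = 525, not a perfect square
y = 3: x² = 131·3² + 1 = 1180, not a perfect square
... continuing the search (or via continued fractions) ...
y = 927: x² = 131·927² + 1 = 112572100, x = 10610 ✓

Verify: 10610² - 131·927² = 112572100 - 112572099 = 1 ✓

x = 10610, y = 927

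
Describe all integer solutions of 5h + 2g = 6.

Step 1: Compute gcd(5, 2) = 1.
Since 1 divides 6, solutions exist.

Step 2: Find a particular solution using extended Euclidean algorithm.
We get h₀ = 6, g₀ = -12.
Check: 5*6 + 2*-12 = 6 = 6 ✓

Step 3: Write the general solution.
h = 6 + (2/1)t = 6 + 2t
g = -12 - (5/1)t = -12 - 5t
for any integer t.

h = 6 + 2t, g = -12 - 5t for integer t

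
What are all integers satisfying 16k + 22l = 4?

Step 1: Compute gcd(16, 22) = 2.
Since 2 divides 4, solutions exist.

Step 2: Find a particular solution using extended Euclidean algorithm.
We get k₀ = -8, l₀ = 6.
Check: 16*-8 + 22*6 = 4 = 4 ✓

Step 3: Write the general solution.
k = -8 + (22/2)t = -8 + 11t
l = 6 - (16/2)t = 6 - 8t
for any integer t.

k = -8 + 11t, l = 6 - 8t for integer t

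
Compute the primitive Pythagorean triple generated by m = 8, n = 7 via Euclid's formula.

a = m² - n² = 8² - 7² = 64 - 49 = 15
b = 2mn = 2·8·7 = 112
c = m² + n² = 64 + 49 = 113
Verify: 15² + 112² = 225 + 12544 = 12769 = 113² ✓

(15, 112, 113)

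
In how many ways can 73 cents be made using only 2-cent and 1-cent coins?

We need non-negative integers (x, y) with 2x + 1y = 73.
For each x from 0 to 36, check if (73 - 2x) is a non-negative multiple of 1.
Solutions (x, y): (0,73), (1,71), (2,69), (3,67), ...
Count: 37

37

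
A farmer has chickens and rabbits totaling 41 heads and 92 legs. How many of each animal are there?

Let c = chickens, r = rabbits.
Heads: c + r = 41
Legs: 2c + 4r = 92
From the first equation, c = 41 - r. Substitute:
2(41 - r) + 4r = 92
82 + 2r = 92
r = (92 - 82)/2 = 5
c = 41 - 5 = 36

Chickens: 36, Rabbits: 5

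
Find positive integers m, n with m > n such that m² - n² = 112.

Factor: m² - n² = (m+n)(m-n) = 112.
We need two factors of 112 with the same parity.
Use m+n = 56 and m-n = 2 (product 56·2 = 112).
Adding: 2m = 58, so m = 29.
Subtracting: 2n = 54, so n = 27.
Check: 29² - 27² = 841 - 729 = 112 ✓

m = 29, n = 27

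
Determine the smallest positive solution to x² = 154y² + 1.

We seek the smallest positive integers (x, y) with x² - 154y² = 1, i.e., x² = 154y² + 1.
Try successive y values:
y = 1: x² = 154·1² + 1 = 155, not a perfect square
y = 2: x² = 154·2² + 1 = 617, not a perfect square
y = 3: x² = 154·3² + 1 = 1387, not a perfect square
... continuing the search (or via continued fractions) ...
y = 1716: x² = 154·1716² + 1 = 453477025, x = 21295 ✓

Verify: 21295² - 154·1716² = 453477025 - 453477024 = 1 ✓

x = 21295, y = 1716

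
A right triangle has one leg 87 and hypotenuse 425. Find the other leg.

b² = c² - a² = 180625 - 7569 = 173056
b = 416

416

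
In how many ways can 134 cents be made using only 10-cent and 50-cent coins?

We need non-negative integers (x, y) with 10x + 50y = 134.
For each x from 0 to 13, check if (134 - 10x) is a non-negative multiple of 50.
Solutions (x, y): none
Count: 0

0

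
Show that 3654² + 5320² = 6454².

Compute a² + b² = 3654² + 5320² = 13351716 + 28302400 = 41654116
Compute c² = 6454² = 41654116
Since 41654116 = 41654116, confirmed.

Yes, it is a Pythagorean triple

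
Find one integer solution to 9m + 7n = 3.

Step 1: Check solvability.
gcd(9, 7) = 1
Since 1 divides 3, solutions exist.

Step 2: Apply extended Euclidean algorithm to find gcd.
We find integers such that 9*x0 + 7*y0 = 1

Step 3: Scale the particular solution.
Multiply by 3/1 = 3:
m = -9, n = 12

Step 4: Verify.
9*(-9) + 7*(12) = 3 = 3 ✓

m = -9, n = 12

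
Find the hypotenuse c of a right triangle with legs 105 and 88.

c² = a² + b² = 105² + 88² = 11025 + 7744 = 18769
c = 137

137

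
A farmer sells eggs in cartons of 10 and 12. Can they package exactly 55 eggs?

We need non-negative a, b with 10a + 12b = 55.
gcd(10, 12) = 2, and 2 does not divide 55.
No integer solutions exist.

No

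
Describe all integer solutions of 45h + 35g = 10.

Step 1: Compute gcd(45, 35) = 5.
Since 5 divides 10, solutions exist.

Step 2: Find a particular solution using extended Euclidean algorithm.
We get h₀ = -6, g₀ = 8.
Check: 45*-6 + 35*8 = 10 = 10 ✓

Step 3: Write the general solution.
h = -6 + (35/5)t = -6 + 7t
g = 8 - (45/5)t = 8 - 9t
for any integer t.

h = -6 + 7t, g = 8 - 9t for integer t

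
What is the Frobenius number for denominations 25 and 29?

For two coprime denominations a and b, the Frobenius number (largest value not representable as a non-negative combination) is ab - a - b.
Here gcd(25, 29) = 1, so they are coprime.
F(25, 29) = 25·29 - 25 - 29 = 725 - 54 = 671

671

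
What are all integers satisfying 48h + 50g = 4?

Step 1: Compute gcd(48, 50) = 2.
Since 2 divides 4, solutions exist.

Step 2: Find a particular solution using extended Euclidean algorithm.
We get h₀ = -2, g₀ = 2.
Check: 48*-2 + 50*2 = 4 = 4 ✓

Step 3: Write the general solution.
h = -2 + (50/2)t = -2 + 25t
g = 2 - (48/2)t = 2 - 24t
for any integer t.

h = -2 + 25t, g = 2 - 24t for integer t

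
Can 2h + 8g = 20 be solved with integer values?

Step 1: Compute gcd(2, 8).
gcd(2, 8) = 2

Step 2: Check divisibility.
Does 2 divide 20? 20 = 2 x 10, so yes.

By the theorem on linear Diophantine equations, 2h + 8g = 20 has integer solutions if and only if gcd(2, 8) divides 20. Since 2 | 20, solutions exist.

Yes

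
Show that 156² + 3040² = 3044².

Compute a² + b²:
156² + 3040² = 24336 + 9241600 = 9265936
Compute c²:
3044² = 9265936
Since 9265936 = 9265936, it is a Pythagorean triple.

Yes, it is a Pythagorean triple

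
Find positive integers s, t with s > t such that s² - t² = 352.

Factor: s² - t² = (s+t)(s-t) = 352.
We need two factors of 352 with the same parity.
Use s+t = 176 and s-t = 2 (product 176·2 = 352).
Adding: 2s = 178, so s = 89.
Subtracting: 2t = 174, so t = 87.
Check: 89² - 87² = 7921 - 7569 = 352 ✓

s = 89, t = 87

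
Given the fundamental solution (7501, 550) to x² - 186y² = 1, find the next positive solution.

Solutions to x² - Dy² = 1 are generated by powers of (x₀ + y₀√D).
The next solution satisfies x₁ + y₁√186 = (x₀ + y₀√186)², giving:
x₁ = x₀² + 186y₀² = 7501² + 186·550² = 56265001 + 56265000 = 112530001
y₁ = 2x₀y₀ = 2·7501·550 = 8251100

Verify: 112530001² - 186·8251100² = 12663001125060001 - 12663001125060000 = 1 ✓

x = 112530001, y = 8251100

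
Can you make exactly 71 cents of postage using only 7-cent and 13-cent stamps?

We need non-negative x, y with 7x + 13y = 71.
gcd(7, 13) = 1 divides 71, so integer solutions exist, but checking x = 0..10 shows none with y ≥ 0.
So 71 cannot be made with non-negative stamp counts.

No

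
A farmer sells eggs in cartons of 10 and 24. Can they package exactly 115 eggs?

We need non-negative a, b with 10a + 24b = 115.
gcd(10, 24) = 2, and 2 does not divide 115.
No integer solutions exist.

No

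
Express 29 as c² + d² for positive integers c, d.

We need to find integers c, d > 0 such that c² + d² = 29.
Trying c = 2: d² = 29 - 2² = 29 - 4 = 25
d = 5
Check: 2² + 5² = 4 + 25 = 29 ✓

29 = 2² + 5²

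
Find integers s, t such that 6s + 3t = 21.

Step 1: Check solvability.
gcd(6, 3) = 3
Since 3 divides 21, solutions exist.

Step 2: Apply extended Euclidean algorithm to find gcd.
We find integers such that 6*x0 + 3*y0 = 3

Step 3: Scale the particular solution.
Multiply by 21/3 = 7:
s = 0, t = 7

Step 4: Verify.
6*(0) + 3*(7) = 21 = 21 ✓

s = 0, t = 7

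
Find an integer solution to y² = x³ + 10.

Try small integer x values and check whether x³ + 10 is a perfect square.
x = -1: x³ + 10 = -1³ + 10 = -1 + 10 = 9
Is 9 a perfect square? 3² = 9 ✓
So (x, y) = (-1, 3) is a solution.

x = -1, y = 3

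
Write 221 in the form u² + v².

We need to find integers u, v > 0 such that u² + v² = 221.
Trying u = 5: v² = 221 - 5² = 221 - 25 = 196
v = 14
Check: 5² + 14² = 25 + 196 = 221 ✓

221 = 5² + 14²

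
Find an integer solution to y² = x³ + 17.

Try small integer x values and check whether x³ + 17 is a perfect square.
x = 4: x³ + 17 = 4³ + 17 = 64 + 17 = 81
Is 81 a perfect square? 9² = 81 ✓
So (x, y) = (4, -9) is a solution.

x = 4, y = -9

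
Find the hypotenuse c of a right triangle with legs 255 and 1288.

c² = a² + b² = 255² + 1288² = 65025 + 1658944 = 1723969
c = sqrt(1723969) = 1313

1313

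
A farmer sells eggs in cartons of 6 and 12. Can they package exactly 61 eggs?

We need non-negative a, b with 6a + 12b = 61.
gcd(6, 12) = 6, and 6 does not divide 61.
No integer solutions exist.

No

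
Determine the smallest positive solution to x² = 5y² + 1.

We seek the smallest positive integers (x, y) with x² - 5y² = 1, i.e., x² = 5y² + 1.
Try successive y values:
y = 1: x² = 5·1² + 1 = 6, not a perfect square
y = 2: x² = 5·2² + 1 = 21, not a perfect square
y = 3: x² = 5·3² + 1 = 46, not a perfect square
... continuing the search (or via continued fractions) ...
y = 4: x² = 5·4² + 1 = 81, x = 9 ✓

Verify: 9² - 5·4² = 81 - 80 = 1 ✓

x = 9, y = 4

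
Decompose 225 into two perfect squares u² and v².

We need to find integers u, v > 0 such that u² + v² = 225.
Trying u = 9: v² = 225 - 9² = 225 - 81 = 144
v = 12
Check: 9² + 12² = 81 + 144 = 225 ✓

225 = 9² + 12²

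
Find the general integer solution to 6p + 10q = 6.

Step 1: Compute gcd(6, 10) = 2.
Since 2 divides 6, solutions exist.

Step 2: Find a particular solution using extended Euclidean algorithm.
We get p₀ = 6, q₀ = -3.
Check: 6*6 + 10*-3 = 6 = 6 ✓

Step 3: Write the general solution.
p = 6 + (10/2)t = 6 + 5t
q = -3 - (6/2)t = -3 - 3t
for any integer t.

p = 6 + 5t, q = -3 - 3t for integer t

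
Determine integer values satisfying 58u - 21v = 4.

Step 1: Check solvability.
gcd(58, 21) = 1
Since 1 divides 4, solutions exist.

Step 2: Apply extended Euclidean algorithm to find gcd.
We find integers such that 58*x0 + 21*y0 = 1

Step 3: Scale the particular solution.
Multiply by 4/1 = 4:
u = 16, v = 44

Step 4: Verify.
58*(16) - 21*(44) = 4 = 4 ✓

u = 16, v = 44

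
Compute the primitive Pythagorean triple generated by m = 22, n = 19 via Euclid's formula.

a = m² - n² = 22² - 19² = 484 - 361 = 123
b = 2mn = 2·22·19 = 836
c = m² + n² = 484 + 361 = 845
Verify: 123² + 836² = 15129 + 698896 = 714025 = 845² ✓

(123, 836, 845)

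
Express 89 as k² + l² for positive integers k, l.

We need to find integers k, l > 0 such that k² + l² = 89.
Trying k = 5: l² = 89 - 5² = 89 - 25 = 64
l = 8
Check: 5² + 8² = 25 + 64 = 89 ✓

89 = 5² + 8²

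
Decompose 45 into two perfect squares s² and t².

We need to find integers s, t > 0 such that s² + t² = 45.
Trying s = 3: t² = 45 - 3² = 45 - 9 = 36
t = 6
Check: 3² + 6² = 9 + 36 = 45 ✓

45 = 3² + 6²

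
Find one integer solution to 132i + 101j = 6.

Step 1: Check solvability.
gcd(132, 101) = 1
Since 1 divides 6, solutions exist.

Step 2: Apply extended Euclidean algorithm to find gcd.
We find integers such that 132*x0 + 101*y0 = 1

Step 3: Scale the particular solution.
Multiply by 6/1 = 6:
i = -78, j = 102

Step 4: Verify.
132*(-78) + 101*(102) = 6 = 6 ✓

i = -78, j = 102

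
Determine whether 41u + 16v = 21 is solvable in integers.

Step 1: Compute gcd(41, 16).
gcd(41, 16) = 1

Step 2: Check divisibility.
Does 1 divide 21? 21 = 1 x 21, so yes.

By the theorem on linear Diophantine equations, 41u + 16v = 21 has integer solutions if and only if gcd(41, 16) divides 21. Since 1 | 21, solutions exist.

Yes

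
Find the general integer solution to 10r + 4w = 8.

Step 1: Compute gcd(10, 4) = 2.
Since 2 divides 8, solutions exist.

Step 2: Find a particular solution using extended Euclidean algorithm.
We get r₀ = 4, w₀ = -8.
Check: 10*4 + 4*-8 = 8 = 8 ✓

Step 3: Write the general solution.
r = 4 + (4/2)t = 4 + 2t
w = -8 - (10/2)t = -8 - 5t
for any integer t.

r = 4 + 2t, w = -8 - 5t for integer t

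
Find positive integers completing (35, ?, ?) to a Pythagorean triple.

We need the other leg and hypotenuse such that 35² + x² = c².
Take x = 12, c = 37: 35² + 12² = 1225 + 144 = 1369 = 37² ✓
Triple: (35, 12, 37)

(35, 12, 37)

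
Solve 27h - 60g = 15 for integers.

Step 1: Check solvability.
gcd(27, 60) = 3
Since 3 divides 15, solutions exist.

Step 2: Apply extended Euclidean algorithm to find gcd.
We find integers such that 27*x0 + 60*y0 = 3

Step 3: Scale the particular solution.
Multiply by 15/3 = 5:
h = 45, g = 20

Step 4: Verify.
27*(45) - 60*(20) = 15 = 15 ✓

h = 45, g = 20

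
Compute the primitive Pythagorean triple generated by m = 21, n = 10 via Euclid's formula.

a = m² - n² = 441 - 100 = 341
b = 2mn = 2·21·10 = 420
c = m² + n² = 441 + 100 = 541
Verify: 341² + 420² = 116281 + 176400 = 292681 = 541² ✓

(341, 420, 541)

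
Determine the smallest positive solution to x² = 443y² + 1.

We seek the smallest positive integers (x, y) with x² - 443y² = 1, i.e., x² = 443y² + 1.
Try successive y values:
y = 1: x² = 443·1² + 1 = 444, not a perfect square
y = 2: x² = 443·2² + 1 = 1773, not a perfect square
y = 3: x² = 443·3² + 1 = 3988, not a perfect square
... continuing the search (or via continued fractions) ...
y = 21: x² = 443·21² + 1 = 195364, x = 442 ✓

Verify: 442² - 443·21² = 195364 - 195363 = 1 ✓

x = 442, y = 21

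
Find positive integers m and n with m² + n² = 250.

We need to find integers m, n > 0 such that m² + n² = 250.
Trying m = 5: n² = 250 - 5² = 250 - 25 = 225
n = 15
Check: 5² + 15² = 25 + 225 = 250 ✓

250 = 5² + 15²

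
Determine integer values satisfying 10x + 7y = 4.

Step 1: Check solvability.
gcd(10, 7) = 1
Since 1 divides 4, solutions exist.

Step 2: Apply extended Euclidean algorithm to find gcd.
We find integers such that 10*x0 + 7*y0 = 1

Step 3: Scale the particular solution.
Multiply by 4/1 = 4:
x = -8, y = 12

Step 4: Verify.
10*(-8) + 7*(12) = 4 = 4 ✓

x = -8, y = 12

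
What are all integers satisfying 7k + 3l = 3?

Step 1: Compute gcd(7, 3) = 1.
Since 1 divides 3, solutions exist.

Step 2: Find a particular solution using extended Euclidean algorithm.
We get k₀ = 3, l₀ = -6.
Check: 7*3 + 3*-6 = 3 = 3 ✓

Step 3: Write the general solution.
k = 3 + (3/1)t = 3 + 3t
l = -6 - (7/1)t = -6 - 7t
for any integer t.

k = 3 + 3t, l = -6 - 7t for integer t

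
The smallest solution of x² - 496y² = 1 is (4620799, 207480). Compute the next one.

Solutions to x² - Dy² = 1 are generated by powers of (x₀ + y₀√D).
The next solution satisfies x₁ + y₁√496 = (x₀ + y₀√496)², giving:
x₁ = x₀² + 496y₀² = 4620799² + 496·207480² = 21351783398401 + 21351783398400 = 42703566796801
y₁ = 2x₀y₀ = 2·4620799·207480 = 1917446753040

Verify: 42703566796801² - 496·1917446753040² = 1823594617168844819623833601 - 1823594617168844819623833600 = 1 ✓

x = 42703566796801, y = 1917446753040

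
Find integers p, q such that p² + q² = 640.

We need to find integers p, q > 0 such that p² + q² = 640.
Trying p = 8: q² = 640 - 8² = 640 - 64 = 576
q = 24
Check: 8² + 24² = 64 + 576 = 640 ✓

640 = 8² + 24²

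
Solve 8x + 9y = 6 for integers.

Step 1: Check solvability.
gcd(8, 9) = 1
Since 1 divides 6, solutions exist.

Step 2: Apply extended Euclidean algorithm to find gcd.
We find integers such that 8*x0 + 9*y0 = 1

Step 3: Scale the particular solution.
Multiply by 6/1 = 6:
x = -6, y = 6

Step 4: Verify.
8*(-6) + 9*(6) = 6 = 6 ✓

x = -6, y = 6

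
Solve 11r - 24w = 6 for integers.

Step 1: Check solvability.
gcd(11, 24) = 1
Since 1 divides 6, solutions exist.

Step 2: Apply extended Euclidean algorithm to find gcd.
We find integers such that 11*x0 + 24*y0 = 1

Step 3: Scale the particular solution.
Multiply by 6/1 = 6:
r = 66, w = 30

Step 4: Verify.
11*(66) - 24*(30) = 6 = 6 ✓

r = 66, w = 30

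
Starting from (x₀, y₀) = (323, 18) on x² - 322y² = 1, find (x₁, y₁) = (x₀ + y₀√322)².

Solutions to x² - Dy² = 1 are generated by powers of (x₀ + y₀√D).
The next solution satisfies x₁ + y₁√322 = (x₀ + y₀√322)², giving:
x₁ = x₀² + 322y₀² = 323² + 322·18² = 104329 + 104328 = 208657
y₁ = 2x₀y₀ = 2·323·18 = 11628

Verify: 208657² - 322·11628² = 43537743649 - 43537743648 = 1 ✓

x = 208657, y = 11628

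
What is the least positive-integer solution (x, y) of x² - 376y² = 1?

We seek the smallest positive integers (x, y) with x² - 376y² = 1, i.e., x² = 376y² + 1.
Try successive y values:
y = 1: x² = 376·1² + 1 = 377, not a perfect square
y = 2: x² = 376·2² + 1 = 1505, not a perfect square
y = 3: x² = 376·3² + 1 = 3385, not a perfect square
... continuing the search (or via continued fractions) ...
y = 110532: x² = 376·110532² + 1 = 4593713457025, x = 2143295 ✓

Verify: 2143295² - 376·110532² = 4593713457025 - 4593713457024 = 1 ✓

x = 2143295, y = 110532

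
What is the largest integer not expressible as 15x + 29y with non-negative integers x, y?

For two coprime denominations a and b, the Frobenius number (largest value not representable as a non-negative combination) is ab - a - b.
Here gcd(15, 29) = 1, so they are coprime.
F(15, 29) = 15·29 - 15 - 29 = 435 - 44 = 391

391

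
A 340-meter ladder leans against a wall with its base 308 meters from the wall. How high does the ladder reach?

The ladder, wall, and ground form a right triangle with hypotenuse 340 and one leg 308.
By the Pythagorean theorem: h² = 340² - 308² = 115600 - 94864 = 20736
h = √20736 = 144 meters

144 meters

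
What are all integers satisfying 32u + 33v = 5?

Step 1: Compute gcd(32, 33) = 1.
Since 1 divides 5, solutions exist.

Step 2: Find a particular solution using extended Euclidean algorithm.
We get u₀ = -5, v₀ = 5.
Check: 32*-5 + 33*5 = 5 = 5 ✓

Step 3: Write the general solution.
u = -5 + (33/1)t = -5 + 33t
v = 5 - (32/1)t = 5 - 32t
for any integer t.

u = -5 + 33t, v = 5 - 32t for integer t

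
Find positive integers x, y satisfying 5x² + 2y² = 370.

Try small values of x and check whether (370 - 5x²)/2 is a perfect square.
x = 8: 5·8² = 320, so 2y² = 370 - 320 = 50, giving y² = 25, y = 5.
Check: 5·8² + 2·5² = 320 + 50 = 370 ✓

x = 8, y = 5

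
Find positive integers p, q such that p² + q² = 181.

Search for p with 181 - p² a perfect square.
p = 9: 181 - 9² = 181 - 81 = 100 = 10² ✓
So p = 9, q = 10.

p = 9, q = 10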